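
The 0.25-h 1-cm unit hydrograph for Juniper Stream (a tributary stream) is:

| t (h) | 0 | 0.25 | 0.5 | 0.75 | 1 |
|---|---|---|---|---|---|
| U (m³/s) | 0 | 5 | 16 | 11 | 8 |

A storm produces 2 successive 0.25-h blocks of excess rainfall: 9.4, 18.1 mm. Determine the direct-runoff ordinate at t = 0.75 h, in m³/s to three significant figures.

Q ≈ 39.3 m³/s

By discrete convolution, Q_j = Σ (P_i / 10 mm) · U_{j−i}.
At t = 0.75 h (j=3): Q = (9.4/10)·11 + (18.1/10)·16 = 39.3 m³/s.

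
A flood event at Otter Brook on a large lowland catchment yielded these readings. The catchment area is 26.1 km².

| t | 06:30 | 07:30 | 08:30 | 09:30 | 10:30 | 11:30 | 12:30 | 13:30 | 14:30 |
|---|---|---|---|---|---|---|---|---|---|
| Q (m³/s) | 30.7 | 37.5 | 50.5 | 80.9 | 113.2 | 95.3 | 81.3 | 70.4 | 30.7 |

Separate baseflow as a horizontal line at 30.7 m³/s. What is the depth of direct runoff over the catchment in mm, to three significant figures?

Direct runoff: 0.0, 6.8, 19.8, 50.2, 82.5, 64.6, 50.6, 39.7, 0.0 m³/s; ΣQ_DR = 314.2 m³/s.
V = ΣQ_DR · Δt = 314.2 × 3600 s = 1.131 × 10^6 m³.
Over A = 26.1 km², depth = V / A = 43.3 mm.

d ≈ 43.3 mm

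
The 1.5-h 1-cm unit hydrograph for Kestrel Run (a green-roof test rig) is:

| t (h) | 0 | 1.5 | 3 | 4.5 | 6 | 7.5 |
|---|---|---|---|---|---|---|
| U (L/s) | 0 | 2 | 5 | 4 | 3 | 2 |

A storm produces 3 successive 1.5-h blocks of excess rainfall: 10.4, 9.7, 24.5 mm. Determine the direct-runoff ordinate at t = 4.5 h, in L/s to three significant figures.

By discrete convolution, Q_j = Σ (P_i / 10 mm) · U_{j−i}.
At t = 4.5 h (j=3): Q = (10.4/10)·4 + (9.7/10)·5 + (24.5/10)·2 = 13.9 L/s.

Q ≈ 13.9 L/s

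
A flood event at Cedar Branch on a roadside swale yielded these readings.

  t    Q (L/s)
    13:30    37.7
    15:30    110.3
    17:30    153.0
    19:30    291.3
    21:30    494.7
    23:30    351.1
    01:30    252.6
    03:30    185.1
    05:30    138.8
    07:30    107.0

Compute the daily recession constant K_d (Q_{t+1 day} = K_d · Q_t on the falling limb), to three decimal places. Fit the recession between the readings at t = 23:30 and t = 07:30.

Between t = 23:30 and t = 07:30 the flow falls from 351.1 to 107.0 L/s over 4×2 h = 8 h.
Per-interval ratio K = (107.0/351.1)^(1/4) = 0.7430; K_d = K^(24/2) = 0.028.

K_d ≈ 0.028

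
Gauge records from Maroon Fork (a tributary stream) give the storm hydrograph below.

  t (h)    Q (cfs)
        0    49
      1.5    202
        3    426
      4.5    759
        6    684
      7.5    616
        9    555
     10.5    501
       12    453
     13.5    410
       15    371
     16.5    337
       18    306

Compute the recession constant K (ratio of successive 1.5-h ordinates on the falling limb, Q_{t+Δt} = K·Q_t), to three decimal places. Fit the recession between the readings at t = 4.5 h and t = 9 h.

Using the recession-limb readings at t = 4.5 h and t = 9 h: Q falls from 759 to 555 cfs over 3 intervals.
K = (Q₂/Q₁)^(1/3) = (555/759)^(1/3) = 0.901.

K ≈ 0.901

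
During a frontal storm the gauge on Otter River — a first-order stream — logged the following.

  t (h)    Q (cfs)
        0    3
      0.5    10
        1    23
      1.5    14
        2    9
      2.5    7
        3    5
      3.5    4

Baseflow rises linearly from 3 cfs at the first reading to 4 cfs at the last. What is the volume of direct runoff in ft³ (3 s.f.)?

V ≈ 84600 ft³

Direct-runoff ordinates (Q − Q_b): 0.00, 6.86, 19.71, 10.57, 5.43, 3.29, 1.14, 0.00 cfs.
ΣQ_DR = 47.00 cfs.
With Δt = 0.5 h = 1800 s, V = ΣQ_DR · Δt = 47.00 × 1800 = 84600 ft³.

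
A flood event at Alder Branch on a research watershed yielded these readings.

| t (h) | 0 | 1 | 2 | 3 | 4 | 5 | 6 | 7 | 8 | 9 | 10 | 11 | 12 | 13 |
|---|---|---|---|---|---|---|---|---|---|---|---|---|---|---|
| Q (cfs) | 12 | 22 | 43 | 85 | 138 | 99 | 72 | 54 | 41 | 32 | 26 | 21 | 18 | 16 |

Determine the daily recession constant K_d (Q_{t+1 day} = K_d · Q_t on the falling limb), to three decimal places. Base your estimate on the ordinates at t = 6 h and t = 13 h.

K_d ≈ 0.006

Between t = 6 h and t = 13 h the flow falls from 72 to 16 cfs over 7×1 h = 7 h.
Per-interval ratio K = (16/72)^(1/7) = 0.8066; K_d = K^(24/1) = 0.006.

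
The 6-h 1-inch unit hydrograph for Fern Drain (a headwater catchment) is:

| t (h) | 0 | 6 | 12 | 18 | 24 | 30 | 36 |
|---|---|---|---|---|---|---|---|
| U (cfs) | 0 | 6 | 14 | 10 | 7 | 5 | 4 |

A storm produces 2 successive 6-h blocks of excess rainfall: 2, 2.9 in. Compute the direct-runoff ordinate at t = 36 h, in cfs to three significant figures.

By discrete convolution, Q_j = Σ (P_i / 1 in) · U_{j−i}.
At t = 36 h (j=6): Q = (2/1)·4 + (2.9/1)·5 = 22.5 cfs.

Q ≈ 22.5 cfs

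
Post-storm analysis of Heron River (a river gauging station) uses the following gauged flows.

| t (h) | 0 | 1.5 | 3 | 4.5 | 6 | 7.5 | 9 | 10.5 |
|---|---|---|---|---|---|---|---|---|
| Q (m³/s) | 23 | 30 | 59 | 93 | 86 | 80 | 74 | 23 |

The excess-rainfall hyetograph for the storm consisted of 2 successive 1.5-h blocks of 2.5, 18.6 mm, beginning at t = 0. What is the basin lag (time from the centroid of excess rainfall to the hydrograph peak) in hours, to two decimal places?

t_L ≈ 2.43 h

Centroid of excess rainfall: t_c = Σ P_i·t̄_i / ΣP_i = 2.0723 h (block centres at 0.75, 2.25 h).
Hydrograph peak occurs at t = 4.5 h, so basin lag t_L = 4.5 − 2.0723 = 2.43 h.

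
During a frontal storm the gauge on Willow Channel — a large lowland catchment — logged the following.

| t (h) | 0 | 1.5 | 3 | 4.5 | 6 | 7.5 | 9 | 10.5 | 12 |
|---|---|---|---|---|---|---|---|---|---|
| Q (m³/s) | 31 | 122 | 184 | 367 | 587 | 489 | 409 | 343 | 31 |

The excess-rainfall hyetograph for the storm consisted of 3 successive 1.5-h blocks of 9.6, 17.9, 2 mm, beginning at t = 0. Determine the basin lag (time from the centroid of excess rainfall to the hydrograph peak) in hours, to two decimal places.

Centroid of excess rainfall: t_c = Σ P_i·t̄_i / ΣP_i = 1.8636 h (block centres at 0.75, 2.25, 3.75 h).
Hydrograph peak occurs at t = 6 h, so basin lag t_L = 6 − 1.8636 = 4.14 h.

t_L ≈ 4.14 h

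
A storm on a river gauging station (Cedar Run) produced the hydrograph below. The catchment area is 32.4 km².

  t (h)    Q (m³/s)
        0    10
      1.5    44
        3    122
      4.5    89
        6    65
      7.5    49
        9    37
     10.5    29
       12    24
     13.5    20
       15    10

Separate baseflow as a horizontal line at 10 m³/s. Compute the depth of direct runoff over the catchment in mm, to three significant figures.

Direct runoff: 0.0, 34.0, 112.0, 79.0, 55.0, 39.0, 27.0, 19.0, 14.0, 10.0, 0.0 m³/s; ΣQ_DR = 389.0 m³/s.
V = ΣQ_DR · Δt = 389.0 × 5400 s = 2.101 × 10^6 m³.
Over A = 32.4 km², depth = V / A = 64.8 mm.

d ≈ 64.8 mm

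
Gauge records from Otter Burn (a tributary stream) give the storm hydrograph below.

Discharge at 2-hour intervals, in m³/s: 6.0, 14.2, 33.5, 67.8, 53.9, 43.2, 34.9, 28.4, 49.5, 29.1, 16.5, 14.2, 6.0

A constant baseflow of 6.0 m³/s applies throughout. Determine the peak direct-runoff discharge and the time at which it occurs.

Q_p = 61.8 m³/s at t = 6 h

Subtracting baseflow gives direct-runoff ordinates: 0.0, 8.2, 27.5, 61.8, 47.9, 37.2, 28.9, 22.4, 43.5, 23.1, 10.5, 8.2, 0.0 m³/s.
The maximum is 61.8 m³/s, occurring at the reading for t = 6 h.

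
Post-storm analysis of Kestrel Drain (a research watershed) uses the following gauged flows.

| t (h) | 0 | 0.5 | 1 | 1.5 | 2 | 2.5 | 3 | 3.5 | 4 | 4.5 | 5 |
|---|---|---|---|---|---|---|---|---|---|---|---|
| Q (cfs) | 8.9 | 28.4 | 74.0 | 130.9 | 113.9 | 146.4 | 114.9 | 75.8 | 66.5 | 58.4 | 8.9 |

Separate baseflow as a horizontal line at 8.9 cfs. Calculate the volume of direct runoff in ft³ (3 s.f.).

Direct-runoff ordinates (Q − Q_b): 0.0, 19.5, 65.1, 122.0, 105.0, 137.5, 106.0, 66.9, 57.6, 49.5, 0.0 cfs.
ΣQ_DR = 729.1 cfs.
With Δt = 0.5 h = 1800 s, V = ΣQ_DR · Δt = 729.1 × 1800 = 1.31 × 10^6 ft³.

V ≈ 1.31 × 10^6 ft³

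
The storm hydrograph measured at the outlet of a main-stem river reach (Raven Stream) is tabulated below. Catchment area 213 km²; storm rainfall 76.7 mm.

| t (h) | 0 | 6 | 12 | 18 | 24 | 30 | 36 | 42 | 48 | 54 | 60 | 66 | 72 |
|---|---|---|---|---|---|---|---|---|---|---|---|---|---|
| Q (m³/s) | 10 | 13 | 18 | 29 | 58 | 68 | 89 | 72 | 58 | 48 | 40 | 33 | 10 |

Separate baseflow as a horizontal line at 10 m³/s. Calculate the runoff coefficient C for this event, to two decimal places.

ΣQ_DR = 416.0 m³/s; V = ΣQ_DR·Δt = 8.986 × 10^6 m³.
Runoff depth d = V / A = 42.19 mm.
C = d / P = 42.19 / 76.7 = 0.55.

C ≈ 0.55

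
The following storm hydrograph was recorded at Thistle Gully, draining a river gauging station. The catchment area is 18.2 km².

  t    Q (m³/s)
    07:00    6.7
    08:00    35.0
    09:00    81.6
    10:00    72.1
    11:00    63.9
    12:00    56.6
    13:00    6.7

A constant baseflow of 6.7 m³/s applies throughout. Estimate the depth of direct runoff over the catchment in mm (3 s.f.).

d ≈ 54.5 mm

Direct runoff: 0.0, 28.3, 74.9, 65.4, 57.2, 49.9, 0.0 m³/s; ΣQ_DR = 275.7 m³/s.
V = ΣQ_DR · Δt = 275.7 × 3600 s = 9.925 × 10^5 m³.
Over A = 18.2 km², depth = V / A = 54.5 mm.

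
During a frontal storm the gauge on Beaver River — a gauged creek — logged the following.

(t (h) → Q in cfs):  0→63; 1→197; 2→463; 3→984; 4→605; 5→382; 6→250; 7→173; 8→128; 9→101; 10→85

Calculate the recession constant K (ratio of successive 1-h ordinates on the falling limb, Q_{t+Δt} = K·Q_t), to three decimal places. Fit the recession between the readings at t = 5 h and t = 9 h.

Using the recession-limb readings at t = 5 h and t = 9 h: Q falls from 382 to 101 cfs over 4 intervals.
K = (Q₂/Q₁)^(1/4) = (101/382)^(1/4) = 0.717.

K ≈ 0.717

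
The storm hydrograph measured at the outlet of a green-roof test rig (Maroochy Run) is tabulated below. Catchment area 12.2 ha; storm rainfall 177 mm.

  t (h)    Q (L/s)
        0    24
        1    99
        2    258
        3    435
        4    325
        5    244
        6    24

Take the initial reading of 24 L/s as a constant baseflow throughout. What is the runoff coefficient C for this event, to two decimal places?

C ≈ 0.21

ΣQ_DR = 1241 L/s; V = ΣQ_DR·Δt = 4.468 × 10^6 L.
Runoff depth d = V / A = 36.62 mm.
C = d / P = 36.62 / 177 = 0.21.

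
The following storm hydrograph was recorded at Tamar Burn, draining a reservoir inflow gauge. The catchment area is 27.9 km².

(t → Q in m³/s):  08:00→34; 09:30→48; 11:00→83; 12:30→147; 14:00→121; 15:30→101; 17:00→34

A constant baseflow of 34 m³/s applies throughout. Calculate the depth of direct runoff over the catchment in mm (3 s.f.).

Direct runoff: 0.0, 14.0, 49.0, 113.0, 87.0, 67.0, 0.0 m³/s; ΣQ_DR = 330.0 m³/s.
V = ΣQ_DR · Δt = 330.0 × 5400 s = 1.782 × 10^6 m³.
Over A = 27.9 km², depth = V / A = 63.9 mm.

d ≈ 63.9 mm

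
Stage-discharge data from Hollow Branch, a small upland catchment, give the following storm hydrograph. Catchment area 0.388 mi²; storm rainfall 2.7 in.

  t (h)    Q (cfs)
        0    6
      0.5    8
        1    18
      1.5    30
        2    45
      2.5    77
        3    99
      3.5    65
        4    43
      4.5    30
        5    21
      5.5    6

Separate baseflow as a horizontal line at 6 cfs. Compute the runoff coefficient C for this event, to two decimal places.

C ≈ 0.28

ΣQ_DR = 376.0 cfs; V = ΣQ_DR·Δt = 6.768 × 10^5 ft³.
Runoff depth d = V / A = 0.7508 in.
C = d / P = 0.7508 / 2.7 = 0.28.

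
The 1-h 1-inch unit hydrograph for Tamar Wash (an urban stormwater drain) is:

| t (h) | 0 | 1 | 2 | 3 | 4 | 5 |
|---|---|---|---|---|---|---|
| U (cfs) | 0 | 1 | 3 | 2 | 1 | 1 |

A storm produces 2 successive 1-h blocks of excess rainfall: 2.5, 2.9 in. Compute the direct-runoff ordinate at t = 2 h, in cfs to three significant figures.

By discrete convolution, Q_j = Σ (P_i / 1 in) · U_{j−i}.
At t = 2 h (j=2): Q = (2.5/1)·3 + (2.9/1)·1 = 10.4 cfs.

Q ≈ 10.4 cfs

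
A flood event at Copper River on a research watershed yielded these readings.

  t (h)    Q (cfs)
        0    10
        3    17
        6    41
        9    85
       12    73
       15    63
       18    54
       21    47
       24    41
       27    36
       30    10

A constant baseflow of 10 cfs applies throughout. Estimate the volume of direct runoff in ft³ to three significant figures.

Direct-runoff ordinates (Q − Q_b): 0.0, 7.0, 31.0, 75.0, 63.0, 53.0, 44.0, 37.0, 31.0, 26.0, 0.0 cfs.
ΣQ_DR = 367.0 cfs.
With Δt = 3 h = 10800 s, V = ΣQ_DR · Δt = 367.0 × 10800 = 3.96 × 10^6 ft³.

V ≈ 3.96 × 10^6 ft³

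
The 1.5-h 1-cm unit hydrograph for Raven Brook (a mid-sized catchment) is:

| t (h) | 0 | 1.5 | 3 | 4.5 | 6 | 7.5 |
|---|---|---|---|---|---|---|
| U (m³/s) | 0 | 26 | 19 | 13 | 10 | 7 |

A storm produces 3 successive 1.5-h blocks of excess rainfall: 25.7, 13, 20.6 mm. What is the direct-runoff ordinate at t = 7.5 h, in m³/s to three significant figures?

By discrete convolution, Q_j = Σ (P_i / 10 mm) · U_{j−i}.
At t = 7.5 h (j=5): Q = (25.7/10)·7 + (13/10)·10 + (20.6/10)·13 = 57.8 m³/s.

Q ≈ 57.8 m³/s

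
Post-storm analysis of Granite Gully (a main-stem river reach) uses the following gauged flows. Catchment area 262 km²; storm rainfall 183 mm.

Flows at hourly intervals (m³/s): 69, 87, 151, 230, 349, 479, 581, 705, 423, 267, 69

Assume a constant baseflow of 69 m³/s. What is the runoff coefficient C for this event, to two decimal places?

C ≈ 0.20

ΣQ_DR = 2651 m³/s; V = ΣQ_DR·Δt = 9.544 × 10^6 m³.
Runoff depth d = V / A = 36.43 mm.
C = d / P = 36.43 / 183 = 0.20.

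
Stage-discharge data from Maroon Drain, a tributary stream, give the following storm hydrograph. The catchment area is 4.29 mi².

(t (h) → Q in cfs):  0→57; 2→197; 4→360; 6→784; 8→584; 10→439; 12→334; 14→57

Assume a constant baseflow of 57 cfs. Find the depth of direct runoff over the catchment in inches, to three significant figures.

Direct runoff: 0.0, 140.0, 303.0, 727.0, 527.0, 382.0, 277.0, 0.0 cfs; ΣQ_DR = 2356 cfs.
V = ΣQ_DR · Δt = 2356 × 7200 s = 1.696 × 10^7 ft³.
Over A = 4.29 mi², depth = V / A = 1.70 in.

d ≈ 1.70 in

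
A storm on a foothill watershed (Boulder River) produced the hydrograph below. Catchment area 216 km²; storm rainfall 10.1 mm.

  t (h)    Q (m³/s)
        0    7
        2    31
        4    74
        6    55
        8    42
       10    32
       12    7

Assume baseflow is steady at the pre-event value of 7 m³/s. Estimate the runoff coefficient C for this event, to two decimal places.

ΣQ_DR = 199.0 m³/s; V = ΣQ_DR·Δt = 1.433 × 10^6 m³.
Runoff depth d = V / A = 6.633 mm.
C = d / P = 6.633 / 10.1 = 0.66.

C ≈ 0.66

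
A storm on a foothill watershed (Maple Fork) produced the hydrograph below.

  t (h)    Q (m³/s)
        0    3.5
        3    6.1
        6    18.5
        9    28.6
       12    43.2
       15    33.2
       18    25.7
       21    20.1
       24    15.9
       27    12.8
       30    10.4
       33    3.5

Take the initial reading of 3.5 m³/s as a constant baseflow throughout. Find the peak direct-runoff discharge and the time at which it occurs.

Subtracting baseflow gives direct-runoff ordinates: 0.0, 2.6, 15.0, 25.1, 39.7, 29.7, 22.2, 16.6, 12.4, 9.3, 6.9, 0.0 m³/s.
The maximum is 39.7 m³/s, occurring at the reading for t = 12 h.

Q_p = 39.7 m³/s at t = 12 h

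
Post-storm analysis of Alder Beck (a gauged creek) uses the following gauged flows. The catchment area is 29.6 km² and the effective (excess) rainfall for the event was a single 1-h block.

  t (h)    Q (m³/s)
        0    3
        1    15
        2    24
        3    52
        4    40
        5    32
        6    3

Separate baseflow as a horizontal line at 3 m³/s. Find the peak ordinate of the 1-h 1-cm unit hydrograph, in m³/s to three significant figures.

U_p ≈ 27.2 m³/s

Direct runoff: 0.0, 12.0, 21.0, 49.0, 37.0, 29.0, 0.0 m³/s; ΣQ_DR = 148.0 m³/s, peak = 49.0 m³/s.
Runoff depth d = ΣQ_DR·Δt / A = 148.0 × 3600 / (29.6 km²) = 18.00 mm.
The 1-cm UH is the DRH scaled by (10 mm)/d, so U_p = 49.0 × 10/18.00 = 27.2 m³/s.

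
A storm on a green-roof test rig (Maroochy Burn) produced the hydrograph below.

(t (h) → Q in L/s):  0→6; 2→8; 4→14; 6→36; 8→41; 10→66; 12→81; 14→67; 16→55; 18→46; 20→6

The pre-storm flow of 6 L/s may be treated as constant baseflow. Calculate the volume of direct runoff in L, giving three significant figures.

Direct-runoff ordinates (Q − Q_b): 0.0, 2.0, 8.0, 30.0, 35.0, 60.0, 75.0, 61.0, 49.0, 40.0, 0.0 L/s.
ΣQ_DR = 360.0 L/s.
With Δt = 2 h = 7200 s, V = ΣQ_DR · Δt = 360.0 × 7200 = 2.59 × 10^6 L.

V ≈ 2.59 × 10^6 L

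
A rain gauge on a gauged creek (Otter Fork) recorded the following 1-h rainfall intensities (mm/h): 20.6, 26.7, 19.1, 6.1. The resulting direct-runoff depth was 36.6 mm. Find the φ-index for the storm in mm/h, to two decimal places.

Only the 3 blocks with intensity above φ contribute runoff: 20.6, 26.7, 19.1 mm/h.
Σ(I−φ)·Δt = d  ⇒  (20.6+26.7+19.1 − 3φ)·1 = 36.6
φ = (66.40 − 36.6/1) / 3 = 9.93 mm/h.

φ ≈ 9.93 mm/h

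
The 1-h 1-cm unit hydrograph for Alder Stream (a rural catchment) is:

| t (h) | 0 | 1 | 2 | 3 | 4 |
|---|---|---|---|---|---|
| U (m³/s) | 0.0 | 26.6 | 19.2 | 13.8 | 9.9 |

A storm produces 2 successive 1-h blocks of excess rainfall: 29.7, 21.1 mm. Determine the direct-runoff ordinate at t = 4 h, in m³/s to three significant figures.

Q ≈ 58.5 m³/s

By discrete convolution, Q_j = Σ (P_i / 10 mm) · U_{j−i}.
At t = 4 h (j=4): Q = (29.7/10)·9.9 + (21.1/10)·13.8 = 58.5 m³/s.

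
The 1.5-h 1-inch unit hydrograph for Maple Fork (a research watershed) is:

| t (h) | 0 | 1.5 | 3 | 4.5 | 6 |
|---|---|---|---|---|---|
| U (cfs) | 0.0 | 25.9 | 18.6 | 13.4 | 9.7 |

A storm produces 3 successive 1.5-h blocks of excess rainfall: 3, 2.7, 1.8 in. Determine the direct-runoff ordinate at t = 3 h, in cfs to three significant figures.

By discrete convolution, Q_j = Σ (P_i / 1 in) · U_{j−i}.
At t = 3 h (j=2): Q = (3/1)·18.6 + (2.7/1)·25.9 + (1.8/1)·0.0 = 126 cfs.

Q ≈ 126 cfs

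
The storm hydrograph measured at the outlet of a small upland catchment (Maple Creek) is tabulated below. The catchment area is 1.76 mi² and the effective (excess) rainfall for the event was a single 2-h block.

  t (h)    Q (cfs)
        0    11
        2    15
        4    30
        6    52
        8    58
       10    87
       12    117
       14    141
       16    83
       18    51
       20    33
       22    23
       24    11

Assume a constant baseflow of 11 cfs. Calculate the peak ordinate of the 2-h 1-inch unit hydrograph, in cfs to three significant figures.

Direct runoff: 0.0, 4.0, 19.0, 41.0, 47.0, 76.0, 106.0, 130.0, 72.0, 40.0, 22.0, 12.0, 0.0 cfs; ΣQ_DR = 569.0 cfs, peak = 130.0 cfs.
Runoff depth d = ΣQ_DR·Δt / A = 569.0 × 7200 / (1.76 mi²) = 1.002 in.
The 1-inch UH is the DRH scaled by (1 in)/d, so U_p = 130.0 × 1/1.002 = 130 cfs.

U_p ≈ 130 cfs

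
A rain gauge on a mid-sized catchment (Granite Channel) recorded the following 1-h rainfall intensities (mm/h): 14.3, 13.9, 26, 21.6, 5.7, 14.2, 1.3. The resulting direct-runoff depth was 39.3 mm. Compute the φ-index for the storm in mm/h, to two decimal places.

φ ≈ 10.14 mm/h

Only the 5 blocks with intensity above φ contribute runoff: 14.3, 13.9, 26, 21.6, 14.2 mm/h.
Σ(I−φ)·Δt = d  ⇒  (14.3+13.9+26+21.6+14.2 − 5φ)·1 = 39.3
φ = (90.00 − 39.3/1) / 5 = 10.14 mm/h.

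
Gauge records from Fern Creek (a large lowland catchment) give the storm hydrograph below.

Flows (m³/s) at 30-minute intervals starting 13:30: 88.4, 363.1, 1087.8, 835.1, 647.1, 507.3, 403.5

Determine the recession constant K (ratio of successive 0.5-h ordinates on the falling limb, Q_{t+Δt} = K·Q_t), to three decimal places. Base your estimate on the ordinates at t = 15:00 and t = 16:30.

K ≈ 0.785

Using the recession-limb readings at t = 15:00 and t = 16:30: Q falls from 835.1 to 403.5 m³/s over 3 intervals.
K = (Q₂/Q₁)^(1/3) = (403.5/835.1)^(1/3) = 0.785.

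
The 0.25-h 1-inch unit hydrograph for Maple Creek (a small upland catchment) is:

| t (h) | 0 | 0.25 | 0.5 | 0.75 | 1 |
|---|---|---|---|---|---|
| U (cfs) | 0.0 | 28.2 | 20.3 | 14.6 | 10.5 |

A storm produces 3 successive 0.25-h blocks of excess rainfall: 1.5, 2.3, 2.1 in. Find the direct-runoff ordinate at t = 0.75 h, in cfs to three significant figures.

By discrete convolution, Q_j = Σ (P_i / 1 in) · U_{j−i}.
At t = 0.75 h (j=3): Q = (1.5/1)·14.6 + (2.3/1)·20.3 + (2.1/1)·28.2 = 128 cfs.

Q ≈ 128 cfs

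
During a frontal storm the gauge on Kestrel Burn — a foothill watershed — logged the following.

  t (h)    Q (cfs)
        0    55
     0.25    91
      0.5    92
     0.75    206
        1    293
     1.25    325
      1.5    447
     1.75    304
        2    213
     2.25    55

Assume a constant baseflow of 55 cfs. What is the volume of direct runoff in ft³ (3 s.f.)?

V ≈ 1.38 × 10^6 ft³

Direct-runoff ordinates (Q − Q_b): 0.0, 36.0, 37.0, 151.0, 238.0, 270.0, 392.0, 249.0, 158.0, 0.0 cfs.
ΣQ_DR = 1531 cfs.
With Δt = 0.25 h = 900 s, V = ΣQ_DR · Δt = 1531 × 900 = 1.38 × 10^6 ft³.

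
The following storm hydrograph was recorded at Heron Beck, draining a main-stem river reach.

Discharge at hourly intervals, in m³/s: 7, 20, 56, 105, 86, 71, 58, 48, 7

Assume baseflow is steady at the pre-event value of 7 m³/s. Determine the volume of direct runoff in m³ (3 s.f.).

Direct-runoff ordinates (Q − Q_b): 0.0, 13.0, 49.0, 98.0, 79.0, 64.0, 51.0, 41.0, 0.0 m³/s.
ΣQ_DR = 395.0 m³/s.
With Δt = 1 h = 3600 s, V = ΣQ_DR · Δt = 395.0 × 3600 = 1.42 × 10^6 m³.

V ≈ 1.42 × 10^6 m³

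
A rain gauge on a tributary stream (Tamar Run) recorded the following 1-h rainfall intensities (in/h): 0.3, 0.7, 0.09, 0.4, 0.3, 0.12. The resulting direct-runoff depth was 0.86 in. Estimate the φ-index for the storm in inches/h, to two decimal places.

φ ≈ 0.21 in/h

Only the 4 blocks with intensity above φ contribute runoff: 0.3, 0.7, 0.4, 0.3 in/h.
Σ(I−φ)·Δt = d  ⇒  (0.3+0.7+0.4+0.3 − 4φ)·1 = 0.86
φ = (1.700 − 0.86/1) / 4 = 0.21 in/h.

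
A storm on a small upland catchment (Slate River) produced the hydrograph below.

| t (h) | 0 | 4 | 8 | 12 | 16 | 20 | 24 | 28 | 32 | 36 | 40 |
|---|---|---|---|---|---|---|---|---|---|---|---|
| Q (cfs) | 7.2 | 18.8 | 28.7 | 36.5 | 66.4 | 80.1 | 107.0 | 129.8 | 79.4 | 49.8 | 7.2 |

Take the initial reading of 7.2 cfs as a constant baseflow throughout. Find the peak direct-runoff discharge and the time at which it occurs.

Subtracting baseflow gives direct-runoff ordinates: 0.0, 11.6, 21.5, 29.3, 59.2, 72.9, 99.8, 122.6, 72.2, 42.6, 0.0 cfs.
The maximum is 122.6 cfs, occurring at the reading for t = 28 h.

Q_p = 122.6 cfs at t = 28 h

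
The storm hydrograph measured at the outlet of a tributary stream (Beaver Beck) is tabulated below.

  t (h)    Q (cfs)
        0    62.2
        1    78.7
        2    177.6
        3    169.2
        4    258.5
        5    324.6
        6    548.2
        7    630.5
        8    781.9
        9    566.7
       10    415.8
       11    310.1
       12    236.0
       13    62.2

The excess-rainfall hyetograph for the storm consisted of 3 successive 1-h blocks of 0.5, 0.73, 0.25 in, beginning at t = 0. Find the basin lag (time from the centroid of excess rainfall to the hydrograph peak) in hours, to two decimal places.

Centroid of excess rainfall: t_c = Σ P_i·t̄_i / ΣP_i = 1.3311 h (block centres at 0.5, 1.5, 2.5 h).
Hydrograph peak occurs at t = 8 h, so basin lag t_L = 8 − 1.3311 = 6.67 h.

t_L ≈ 6.67 h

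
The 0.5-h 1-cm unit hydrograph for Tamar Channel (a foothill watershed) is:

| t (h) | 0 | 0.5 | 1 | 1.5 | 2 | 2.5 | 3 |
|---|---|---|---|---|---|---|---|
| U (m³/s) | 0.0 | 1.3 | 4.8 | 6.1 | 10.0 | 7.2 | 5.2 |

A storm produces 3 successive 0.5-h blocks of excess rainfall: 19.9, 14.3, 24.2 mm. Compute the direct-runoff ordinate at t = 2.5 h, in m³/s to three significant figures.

Q ≈ 43.4 m³/s

By discrete convolution, Q_j = Σ (P_i / 10 mm) · U_{j−i}.
At t = 2.5 h (j=5): Q = (19.9/10)·7.2 + (14.3/10)·10.0 + (24.2/10)·6.1 = 43.4 m³/s.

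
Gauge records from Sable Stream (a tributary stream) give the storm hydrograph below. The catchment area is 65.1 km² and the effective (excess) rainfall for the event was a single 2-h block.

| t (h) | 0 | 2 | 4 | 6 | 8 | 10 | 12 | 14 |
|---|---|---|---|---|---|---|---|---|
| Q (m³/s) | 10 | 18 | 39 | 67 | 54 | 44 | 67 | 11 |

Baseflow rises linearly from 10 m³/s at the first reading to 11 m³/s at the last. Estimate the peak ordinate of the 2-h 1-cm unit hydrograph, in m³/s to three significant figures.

U_p ≈ 22.6 m³/s

Direct runoff: 0.00, 7.86, 28.71, 56.57, 43.43, 33.29, 56.14, 0.00 m³/s; ΣQ_DR = 226.0 m³/s, peak = 56.57 m³/s.
Runoff depth d = ΣQ_DR·Δt / A = 226.0 × 7200 / (65.1 km²) = 25.00 mm.
The 1-cm UH is the DRH scaled by (10 mm)/d, so U_p = 56.57 × 10/25.00 = 22.6 m³/s.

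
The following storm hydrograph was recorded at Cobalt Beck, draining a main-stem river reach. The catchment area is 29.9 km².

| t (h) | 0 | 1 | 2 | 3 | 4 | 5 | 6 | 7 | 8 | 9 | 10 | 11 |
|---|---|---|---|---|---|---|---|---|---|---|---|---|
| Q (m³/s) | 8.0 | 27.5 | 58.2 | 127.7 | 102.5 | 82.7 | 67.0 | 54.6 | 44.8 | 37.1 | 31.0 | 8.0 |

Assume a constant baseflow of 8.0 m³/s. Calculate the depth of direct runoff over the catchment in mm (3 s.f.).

Direct runoff: 0.0, 19.5, 50.2, 119.7, 94.5, 74.7, 59.0, 46.6, 36.8, 29.1, 23.0, 0.0 m³/s; ΣQ_DR = 553.1 m³/s.
V = ΣQ_DR · Δt = 553.1 × 3600 s = 1.991 × 10^6 m³.
Over A = 29.9 km², depth = V / A = 66.6 mm.

d ≈ 66.6 mm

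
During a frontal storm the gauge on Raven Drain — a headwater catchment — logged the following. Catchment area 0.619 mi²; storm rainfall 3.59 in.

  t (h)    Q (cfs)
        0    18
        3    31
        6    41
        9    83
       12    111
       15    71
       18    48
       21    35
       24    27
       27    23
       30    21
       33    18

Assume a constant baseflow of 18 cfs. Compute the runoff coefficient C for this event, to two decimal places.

ΣQ_DR = 311.0 cfs; V = ΣQ_DR·Δt = 3.359 × 10^6 ft³.
Runoff depth d = V / A = 2.336 in.
C = d / P = 2.336 / 3.59 = 0.65.

C ≈ 0.65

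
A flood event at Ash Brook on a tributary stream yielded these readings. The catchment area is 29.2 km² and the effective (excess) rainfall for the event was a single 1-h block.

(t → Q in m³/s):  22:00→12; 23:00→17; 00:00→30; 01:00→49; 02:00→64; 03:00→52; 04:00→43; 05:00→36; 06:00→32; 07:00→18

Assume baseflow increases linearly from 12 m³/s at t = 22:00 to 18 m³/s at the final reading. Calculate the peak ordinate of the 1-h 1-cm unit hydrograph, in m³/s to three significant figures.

U_p ≈ 19.7 m³/s

Direct runoff: 0.00, 4.33, 16.67, 35.00, 49.33, 36.67, 27.00, 19.33, 14.67, 0.00 m³/s; ΣQ_DR = 203.0 m³/s, peak = 49.33 m³/s.
Runoff depth d = ΣQ_DR·Δt / A = 203.0 × 3600 / (29.2 km²) = 25.03 mm.
The 1-cm UH is the DRH scaled by (10 mm)/d, so U_p = 49.33 × 10/25.03 = 19.7 m³/s.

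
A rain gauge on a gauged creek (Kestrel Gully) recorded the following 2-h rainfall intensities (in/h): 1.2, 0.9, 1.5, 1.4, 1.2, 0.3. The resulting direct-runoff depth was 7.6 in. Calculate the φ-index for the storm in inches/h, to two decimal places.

φ ≈ 0.48 in/h

Only the 5 blocks with intensity above φ contribute runoff: 1.2, 0.9, 1.5, 1.4, 1.2 in/h.
Σ(I−φ)·Δt = d  ⇒  (1.2+0.9+1.5+1.4+1.2 − 5φ)·2 = 7.6
φ = (6.200 − 7.6/2) / 5 = 0.48 in/h.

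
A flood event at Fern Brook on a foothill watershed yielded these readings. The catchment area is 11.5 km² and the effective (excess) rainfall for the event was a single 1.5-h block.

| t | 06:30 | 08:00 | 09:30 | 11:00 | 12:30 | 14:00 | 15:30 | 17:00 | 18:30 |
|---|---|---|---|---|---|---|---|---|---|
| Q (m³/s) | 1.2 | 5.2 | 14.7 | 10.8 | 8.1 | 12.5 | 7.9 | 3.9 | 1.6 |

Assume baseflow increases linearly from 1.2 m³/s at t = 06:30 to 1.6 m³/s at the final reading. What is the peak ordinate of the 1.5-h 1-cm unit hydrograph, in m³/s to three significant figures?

U_p ≈ 5.35 m³/s

Direct runoff: 0.00, 3.95, 13.40, 9.45, 6.70, 11.05, 6.40, 2.35, 0.00 m³/s; ΣQ_DR = 53.30 m³/s, peak = 13.40 m³/s.
Runoff depth d = ΣQ_DR·Δt / A = 53.30 × 5400 / (11.5 km²) = 25.03 mm.
The 1-cm UH is the DRH scaled by (10 mm)/d, so U_p = 13.40 × 10/25.03 = 5.35 m³/s.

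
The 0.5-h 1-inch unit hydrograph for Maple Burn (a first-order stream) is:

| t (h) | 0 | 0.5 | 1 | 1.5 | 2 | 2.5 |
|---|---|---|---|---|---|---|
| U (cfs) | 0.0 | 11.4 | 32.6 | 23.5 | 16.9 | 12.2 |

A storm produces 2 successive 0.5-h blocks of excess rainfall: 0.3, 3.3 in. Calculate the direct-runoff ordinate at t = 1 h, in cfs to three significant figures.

By discrete convolution, Q_j = Σ (P_i / 1 in) · U_{j−i}.
At t = 1 h (j=2): Q = (0.3/1)·32.6 + (3.3/1)·11.4 = 47.4 cfs.

Q ≈ 47.4 cfs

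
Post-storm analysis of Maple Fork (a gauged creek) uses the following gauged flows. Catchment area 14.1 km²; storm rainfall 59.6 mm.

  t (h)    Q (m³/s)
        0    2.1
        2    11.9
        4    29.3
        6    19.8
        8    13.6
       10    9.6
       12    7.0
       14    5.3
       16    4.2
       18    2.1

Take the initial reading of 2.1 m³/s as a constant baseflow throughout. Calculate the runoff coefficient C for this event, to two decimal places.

C ≈ 0.72

ΣQ_DR = 83.90 m³/s; V = ΣQ_DR·Δt = 6.041 × 10^5 m³.
Runoff depth d = V / A = 42.84 mm.
C = d / P = 42.84 / 59.6 = 0.72.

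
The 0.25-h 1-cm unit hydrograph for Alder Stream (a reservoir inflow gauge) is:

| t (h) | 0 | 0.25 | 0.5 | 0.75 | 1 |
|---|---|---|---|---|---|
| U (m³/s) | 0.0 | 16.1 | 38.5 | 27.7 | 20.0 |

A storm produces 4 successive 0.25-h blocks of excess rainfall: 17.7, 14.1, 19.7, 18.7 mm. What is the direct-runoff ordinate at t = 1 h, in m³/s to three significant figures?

By discrete convolution, Q_j = Σ (P_i / 10 mm) · U_{j−i}.
At t = 1 h (j=4): Q = (17.7/10)·20.0 + (14.1/10)·27.7 + (19.7/10)·38.5 + (18.7/10)·16.1 = 180 m³/s.

Q ≈ 180 m³/s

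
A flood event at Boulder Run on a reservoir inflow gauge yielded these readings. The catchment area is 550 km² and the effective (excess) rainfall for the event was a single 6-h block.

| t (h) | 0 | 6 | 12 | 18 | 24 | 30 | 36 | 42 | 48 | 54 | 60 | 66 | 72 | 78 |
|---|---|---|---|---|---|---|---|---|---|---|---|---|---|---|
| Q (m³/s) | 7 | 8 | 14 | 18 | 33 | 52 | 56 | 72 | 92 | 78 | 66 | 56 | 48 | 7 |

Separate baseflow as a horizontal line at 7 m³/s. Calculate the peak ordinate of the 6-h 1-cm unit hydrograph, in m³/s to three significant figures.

Direct runoff: 0.0, 1.0, 7.0, 11.0, 26.0, 45.0, 49.0, 65.0, 85.0, 71.0, 59.0, 49.0, 41.0, 0.0 m³/s; ΣQ_DR = 509.0 m³/s, peak = 85.0 m³/s.
Runoff depth d = ΣQ_DR·Δt / A = 509.0 × 21600 / (550 km²) = 19.99 mm.
The 1-cm UH is the DRH scaled by (10 mm)/d, so U_p = 85.0 × 10/19.99 = 42.5 m³/s.

U_p ≈ 42.5 m³/s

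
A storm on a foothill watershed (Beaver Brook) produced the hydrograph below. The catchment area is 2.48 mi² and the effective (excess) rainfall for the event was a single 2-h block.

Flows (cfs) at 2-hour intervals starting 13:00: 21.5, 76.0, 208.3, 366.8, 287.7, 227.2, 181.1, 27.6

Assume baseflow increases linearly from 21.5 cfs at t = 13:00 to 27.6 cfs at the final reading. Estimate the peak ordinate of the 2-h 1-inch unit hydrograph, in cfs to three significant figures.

Direct runoff: 0.00, 53.63, 185.06, 342.69, 262.71, 201.34, 154.37, 0.00 cfs; ΣQ_DR = 1200 cfs, peak = 342.69 cfs.
Runoff depth d = ΣQ_DR·Δt / A = 1200 × 7200 / (2.48 mi²) = 1.499 in.
The 1-inch UH is the DRH scaled by (1 in)/d, so U_p = 342.69 × 1/1.499 = 229 cfs.

U_p ≈ 229 cfs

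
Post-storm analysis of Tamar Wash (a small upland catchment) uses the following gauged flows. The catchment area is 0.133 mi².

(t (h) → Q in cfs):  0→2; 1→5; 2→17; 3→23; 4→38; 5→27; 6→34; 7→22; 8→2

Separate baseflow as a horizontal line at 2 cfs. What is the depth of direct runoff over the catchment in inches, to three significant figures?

d ≈ 1.77 in

Direct runoff: 0.0, 3.0, 15.0, 21.0, 36.0, 25.0, 32.0, 20.0, 0.0 cfs; ΣQ_DR = 152.0 cfs.
V = ΣQ_DR · Δt = 152.0 × 3600 s = 5.472 × 10^5 ft³.
Over A = 0.133 mi², depth = V / A = 1.77 in.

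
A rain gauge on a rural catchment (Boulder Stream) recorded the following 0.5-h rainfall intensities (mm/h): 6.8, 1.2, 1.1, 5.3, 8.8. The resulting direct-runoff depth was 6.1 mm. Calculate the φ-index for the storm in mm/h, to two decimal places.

Only the 3 blocks with intensity above φ contribute runoff: 6.8, 5.3, 8.8 mm/h.
Σ(I−φ)·Δt = d  ⇒  (6.8+5.3+8.8 − 3φ)·0.5 = 6.1
φ = (20.90 − 6.1/0.5) / 3 = 2.90 mm/h.

φ ≈ 2.90 mm/h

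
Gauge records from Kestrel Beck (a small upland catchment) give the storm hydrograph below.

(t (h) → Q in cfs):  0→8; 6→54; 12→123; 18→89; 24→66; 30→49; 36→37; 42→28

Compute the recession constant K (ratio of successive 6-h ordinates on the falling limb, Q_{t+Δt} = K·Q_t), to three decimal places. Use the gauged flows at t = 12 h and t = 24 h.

K ≈ 0.733

Using the recession-limb readings at t = 12 h and t = 24 h: Q falls from 123 to 66 cfs over 2 intervals.
K = (Q₂/Q₁)^(1/2) = (66/123)^(1/2) = 0.733.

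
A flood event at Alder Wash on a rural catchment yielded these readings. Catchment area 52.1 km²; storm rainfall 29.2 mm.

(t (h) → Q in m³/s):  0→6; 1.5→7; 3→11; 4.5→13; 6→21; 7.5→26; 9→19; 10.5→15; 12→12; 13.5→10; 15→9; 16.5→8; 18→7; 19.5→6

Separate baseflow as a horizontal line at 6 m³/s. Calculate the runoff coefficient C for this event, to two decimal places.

ΣQ_DR = 86.00 m³/s; V = ΣQ_DR·Δt = 4.644 × 10^5 m³.
Runoff depth d = V / A = 8.914 mm.
C = d / P = 8.914 / 29.2 = 0.31.

C ≈ 0.31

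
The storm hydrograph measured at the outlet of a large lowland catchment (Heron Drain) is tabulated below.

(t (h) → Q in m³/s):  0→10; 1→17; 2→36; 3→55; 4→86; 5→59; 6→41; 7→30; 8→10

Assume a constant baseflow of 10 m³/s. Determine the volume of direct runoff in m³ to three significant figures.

Direct-runoff ordinates (Q − Q_b): 0.0, 7.0, 26.0, 45.0, 76.0, 49.0, 31.0, 20.0, 0.0 m³/s.
ΣQ_DR = 254.0 m³/s.
With Δt = 1 h = 3600 s, V = ΣQ_DR · Δt = 254.0 × 3600 = 9.14 × 10^5 m³.

V ≈ 9.14 × 10^5 m³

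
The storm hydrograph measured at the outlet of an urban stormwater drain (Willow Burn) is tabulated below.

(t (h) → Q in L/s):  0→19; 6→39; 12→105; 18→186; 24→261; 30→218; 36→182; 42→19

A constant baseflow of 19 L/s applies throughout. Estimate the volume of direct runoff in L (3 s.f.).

V ≈ 1.89 × 10^7 L

Direct-runoff ordinates (Q − Q_b): 0.0, 20.0, 86.0, 167.0, 242.0, 199.0, 163.0, 0.0 L/s.
ΣQ_DR = 877.0 L/s.
With Δt = 6 h = 21600 s, V = ΣQ_DR · Δt = 877.0 × 21600 = 1.89 × 10^7 L.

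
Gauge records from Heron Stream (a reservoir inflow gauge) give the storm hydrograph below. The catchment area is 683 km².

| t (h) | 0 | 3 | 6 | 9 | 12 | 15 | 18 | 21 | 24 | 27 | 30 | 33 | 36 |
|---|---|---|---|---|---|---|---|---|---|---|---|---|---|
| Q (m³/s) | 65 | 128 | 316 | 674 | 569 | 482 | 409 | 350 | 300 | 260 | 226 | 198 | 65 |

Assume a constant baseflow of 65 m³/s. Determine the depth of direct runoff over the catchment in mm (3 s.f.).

d ≈ 50.6 mm

Direct runoff: 0.0, 63.0, 251.0, 609.0, 504.0, 417.0, 344.0, 285.0, 235.0, 195.0, 161.0, 133.0, 0.0 m³/s; ΣQ_DR = 3197 m³/s.
V = ΣQ_DR · Δt = 3197 × 10800 s = 3.453 × 10^7 m³.
Over A = 683 km², depth = V / A = 50.6 mm.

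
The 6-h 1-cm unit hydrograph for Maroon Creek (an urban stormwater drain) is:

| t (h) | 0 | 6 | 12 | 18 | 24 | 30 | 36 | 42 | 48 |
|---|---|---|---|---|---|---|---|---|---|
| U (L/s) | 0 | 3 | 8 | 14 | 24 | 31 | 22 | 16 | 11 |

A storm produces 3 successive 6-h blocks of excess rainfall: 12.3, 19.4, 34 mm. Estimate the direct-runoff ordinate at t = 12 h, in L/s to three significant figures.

Q ≈ 15.7 L/s

By discrete convolution, Q_j = Σ (P_i / 10 mm) · U_{j−i}.
At t = 12 h (j=2): Q = (12.3/10)·8 + (19.4/10)·3 + (34/10)·0 = 15.7 L/s.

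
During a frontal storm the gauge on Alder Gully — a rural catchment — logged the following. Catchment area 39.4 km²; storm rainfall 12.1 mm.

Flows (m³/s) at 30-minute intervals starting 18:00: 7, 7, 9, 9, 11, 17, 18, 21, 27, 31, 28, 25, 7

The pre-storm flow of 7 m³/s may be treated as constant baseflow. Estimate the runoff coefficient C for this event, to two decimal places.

ΣQ_DR = 126.0 m³/s; V = ΣQ_DR·Δt = 2.268 × 10^5 m³.
Runoff depth d = V / A = 5.756 mm.
C = d / P = 5.756 / 12.1 = 0.48.

C ≈ 0.48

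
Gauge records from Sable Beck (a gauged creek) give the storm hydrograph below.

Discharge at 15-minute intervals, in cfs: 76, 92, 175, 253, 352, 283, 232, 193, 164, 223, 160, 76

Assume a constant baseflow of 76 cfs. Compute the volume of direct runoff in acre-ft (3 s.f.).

Direct-runoff ordinates (Q − Q_b): 0.0, 16.0, 99.0, 177.0, 276.0, 207.0, 156.0, 117.0, 88.0, 147.0, 84.0, 0.0 cfs.
ΣQ_DR = 1367 cfs.
With Δt = 0.25 h = 900 s, V = ΣQ_DR · Δt = 1367 × 900 = 1.23 × 10^6 ft³ = 28.2 acre-ft.

V ≈ 28.2 acre-ft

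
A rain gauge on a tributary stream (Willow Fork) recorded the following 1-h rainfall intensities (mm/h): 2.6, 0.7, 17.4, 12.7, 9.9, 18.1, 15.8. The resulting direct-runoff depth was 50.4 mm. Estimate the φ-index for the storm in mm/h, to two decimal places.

Only the 5 blocks with intensity above φ contribute runoff: 17.4, 12.7, 9.9, 18.1, 15.8 mm/h.
Σ(I−φ)·Δt = d  ⇒  (17.4+12.7+9.9+18.1+15.8 − 5φ)·1 = 50.4
φ = (73.90 − 50.4/1) / 5 = 4.70 mm/h.

φ ≈ 4.70 mm/h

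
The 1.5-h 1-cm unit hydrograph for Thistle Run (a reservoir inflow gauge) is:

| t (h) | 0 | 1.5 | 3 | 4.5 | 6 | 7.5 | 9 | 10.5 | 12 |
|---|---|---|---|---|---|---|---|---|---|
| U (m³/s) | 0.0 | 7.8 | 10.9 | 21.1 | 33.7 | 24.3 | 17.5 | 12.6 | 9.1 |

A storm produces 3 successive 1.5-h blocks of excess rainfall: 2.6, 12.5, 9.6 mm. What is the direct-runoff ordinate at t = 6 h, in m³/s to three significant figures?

By discrete convolution, Q_j = Σ (P_i / 10 mm) · U_{j−i}.
At t = 6 h (j=4): Q = (2.6/10)·33.7 + (12.5/10)·21.1 + (9.6/10)·10.9 = 45.6 m³/s.

Q ≈ 45.6 m³/s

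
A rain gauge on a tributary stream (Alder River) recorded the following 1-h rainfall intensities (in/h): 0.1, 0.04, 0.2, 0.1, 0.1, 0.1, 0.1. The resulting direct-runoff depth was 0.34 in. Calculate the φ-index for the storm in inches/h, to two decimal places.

φ ≈ 0.06 in/h

Only the 6 blocks with intensity above φ contribute runoff: 0.1, 0.2, 0.1, 0.1, 0.1, 0.1 in/h.
Σ(I−φ)·Δt = d  ⇒  (0.1+0.2+0.1+0.1+0.1+0.1 − 6φ)·1 = 0.34
φ = (0.7000 − 0.34/1) / 6 = 0.06 in/h.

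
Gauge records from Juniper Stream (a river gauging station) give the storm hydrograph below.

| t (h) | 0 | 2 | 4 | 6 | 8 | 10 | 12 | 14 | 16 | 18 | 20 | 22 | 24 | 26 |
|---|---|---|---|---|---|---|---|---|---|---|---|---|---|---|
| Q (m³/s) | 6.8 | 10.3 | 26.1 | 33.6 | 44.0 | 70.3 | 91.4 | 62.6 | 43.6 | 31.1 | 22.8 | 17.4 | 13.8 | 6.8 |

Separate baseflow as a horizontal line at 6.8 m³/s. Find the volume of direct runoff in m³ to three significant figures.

V ≈ 2.77 × 10^6 m³

Direct-runoff ordinates (Q − Q_b): 0.0, 3.5, 19.3, 26.8, 37.2, 63.5, 84.6, 55.8, 36.8, 24.3, 16.0, 10.6, 7.0, 0.0 m³/s.
ΣQ_DR = 385.4 m³/s.
With Δt = 2 h = 7200 s, V = ΣQ_DR · Δt = 385.4 × 7200 = 2.77 × 10^6 m³.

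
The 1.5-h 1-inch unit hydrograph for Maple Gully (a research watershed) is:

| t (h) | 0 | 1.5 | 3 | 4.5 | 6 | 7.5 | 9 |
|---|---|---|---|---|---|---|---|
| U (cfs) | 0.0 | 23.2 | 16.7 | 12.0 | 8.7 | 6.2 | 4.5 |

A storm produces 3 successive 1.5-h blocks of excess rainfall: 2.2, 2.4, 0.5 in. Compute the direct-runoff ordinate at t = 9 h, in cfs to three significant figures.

By discrete convolution, Q_j = Σ (P_i / 1 in) · U_{j−i}.
At t = 9 h (j=6): Q = (2.2/1)·4.5 + (2.4/1)·6.2 + (0.5/1)·8.7 = 29.1 cfs.

Q ≈ 29.1 cfs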